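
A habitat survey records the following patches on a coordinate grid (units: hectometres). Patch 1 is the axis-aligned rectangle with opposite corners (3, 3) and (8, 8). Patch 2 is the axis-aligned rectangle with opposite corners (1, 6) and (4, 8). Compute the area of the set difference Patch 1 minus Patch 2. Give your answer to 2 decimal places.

|Patch 1∩Patch 2|: x∈[3,4], y∈[6,8] → 1·2 = 2.
|Patch 1| = 25.
|Patch 1 ∖ Patch 2| = |Patch 1| − |Patch 1∩Patch 2| = 25 − 2 = 23.00.

23.00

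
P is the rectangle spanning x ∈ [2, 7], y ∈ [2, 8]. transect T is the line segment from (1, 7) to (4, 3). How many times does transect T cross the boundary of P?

The segment meets the boundary at (2,5.667).

1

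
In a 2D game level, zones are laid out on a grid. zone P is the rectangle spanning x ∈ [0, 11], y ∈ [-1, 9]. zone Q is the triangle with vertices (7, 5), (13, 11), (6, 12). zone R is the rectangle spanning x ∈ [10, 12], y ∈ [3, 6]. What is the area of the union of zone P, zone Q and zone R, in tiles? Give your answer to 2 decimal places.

By inclusion–exclusion:
Individual areas: |zone P| = 110, |zone Q| = 24, |zone R| = 6.
|zone P∩zone Q| = 9.1429.
|zone P∩zone R|: x∈[10,11], y∈[3,6] → 1·3 = 3.
|zone Q∩zone R| = 0.
|zone P∩zone Q∩zone R| = 0.
|zone P ∪ zone Q ∪ zone R| = 140 − 12.1429 + 0 = 127.86.

127.86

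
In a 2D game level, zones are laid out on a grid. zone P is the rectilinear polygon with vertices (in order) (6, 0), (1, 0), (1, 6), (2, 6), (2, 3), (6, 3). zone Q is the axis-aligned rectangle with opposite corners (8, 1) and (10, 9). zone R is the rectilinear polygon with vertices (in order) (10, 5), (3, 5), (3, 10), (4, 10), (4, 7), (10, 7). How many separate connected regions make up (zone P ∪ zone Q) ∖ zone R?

(zone P ∪ zone Q) ∖ zone R splits into 3 disjoint pieces (area 18, area 8, area 4).

3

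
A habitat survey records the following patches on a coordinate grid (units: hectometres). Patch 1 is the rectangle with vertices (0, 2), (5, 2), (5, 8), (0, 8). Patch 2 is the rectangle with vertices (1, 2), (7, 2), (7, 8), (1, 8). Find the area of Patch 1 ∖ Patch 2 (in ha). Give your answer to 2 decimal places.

|Patch 1∩Patch 2|: x∈[1,5], y∈[2,8] → 4·6 = 24.
|Patch 1| = 30.
|Patch 1 ∖ Patch 2| = |Patch 1| − |Patch 1∩Patch 2| = 30 − 24 = 6.00.

6.00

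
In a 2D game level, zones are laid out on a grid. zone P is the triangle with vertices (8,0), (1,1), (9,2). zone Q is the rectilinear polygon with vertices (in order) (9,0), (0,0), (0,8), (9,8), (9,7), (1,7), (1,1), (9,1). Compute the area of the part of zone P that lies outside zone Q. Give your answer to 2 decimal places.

|zone P| = 7.5, |zone P∩zone Q| = 3.75.
|zone P ∖ zone Q| = |zone P| − |zone P∩zone Q| = 7.5 − 3.75 = 3.75.

3.75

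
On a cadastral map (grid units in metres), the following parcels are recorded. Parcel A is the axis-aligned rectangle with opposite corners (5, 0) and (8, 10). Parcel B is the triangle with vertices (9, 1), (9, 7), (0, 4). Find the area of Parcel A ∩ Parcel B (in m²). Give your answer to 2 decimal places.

The intersection is the polygon with vertices (8,1.333), (5,2.333), (5,5.667), (8,6.667).
By the shoelace formula its area is 13.00.

13.00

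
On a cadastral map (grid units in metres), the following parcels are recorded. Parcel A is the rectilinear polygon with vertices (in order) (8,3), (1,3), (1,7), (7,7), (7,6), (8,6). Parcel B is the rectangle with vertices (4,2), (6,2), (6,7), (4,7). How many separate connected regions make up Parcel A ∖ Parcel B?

2

Parcel A ∖ Parcel B splits into 2 disjoint pieces (area 7, area 12).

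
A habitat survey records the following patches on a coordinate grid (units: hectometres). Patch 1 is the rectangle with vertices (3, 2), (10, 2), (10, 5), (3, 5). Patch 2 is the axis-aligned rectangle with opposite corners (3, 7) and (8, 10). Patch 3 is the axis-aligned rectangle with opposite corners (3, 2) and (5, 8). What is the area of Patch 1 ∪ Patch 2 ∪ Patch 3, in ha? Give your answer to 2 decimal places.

40.00

By inclusion–exclusion:
Individual areas: |Patch 1| = 21, |Patch 2| = 15, |Patch 3| = 12.
|Patch 1∩Patch 2| = 0 (no overlap).
|Patch 1∩Patch 3|: x∈[3,5], y∈[2,5] → 2·3 = 6.
|Patch 2∩Patch 3|: x∈[3,5], y∈[7,8] → 2·1 = 2.
|Patch 1∩Patch 2∩Patch 3| = 0.
|Patch 1 ∪ Patch 2 ∪ Patch 3| = 48 − 8 + 0 = 40.00.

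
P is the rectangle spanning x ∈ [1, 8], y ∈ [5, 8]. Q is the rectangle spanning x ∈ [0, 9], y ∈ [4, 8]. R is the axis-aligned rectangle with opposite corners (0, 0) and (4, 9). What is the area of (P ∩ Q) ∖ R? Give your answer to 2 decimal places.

12.00

|P ∩ Q| = 21.
|(P ∩ Q) ∩ R| = 9.
|(P ∩ Q) ∖ R| = 21 − 9 = 12.00.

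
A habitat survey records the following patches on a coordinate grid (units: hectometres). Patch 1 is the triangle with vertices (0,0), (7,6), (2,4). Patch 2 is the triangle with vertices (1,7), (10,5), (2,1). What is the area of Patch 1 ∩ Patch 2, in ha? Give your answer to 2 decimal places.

The intersection is the polygon with vertices (1.896,1.625), (1.625,3.25), (2,4), (6.464,5.786), (6.691,5.735).
By the shoelace formula its area is 6.20.

6.20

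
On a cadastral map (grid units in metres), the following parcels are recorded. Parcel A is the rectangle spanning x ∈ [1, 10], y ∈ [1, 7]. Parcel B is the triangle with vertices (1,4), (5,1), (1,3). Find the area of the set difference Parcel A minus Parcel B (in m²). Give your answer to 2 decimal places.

|Parcel A| = 54, |Parcel A∩Parcel B| = 2.
|Parcel A ∖ Parcel B| = |Parcel A| − |Parcel A∩Parcel B| = 54 − 2 = 52.00.

52.00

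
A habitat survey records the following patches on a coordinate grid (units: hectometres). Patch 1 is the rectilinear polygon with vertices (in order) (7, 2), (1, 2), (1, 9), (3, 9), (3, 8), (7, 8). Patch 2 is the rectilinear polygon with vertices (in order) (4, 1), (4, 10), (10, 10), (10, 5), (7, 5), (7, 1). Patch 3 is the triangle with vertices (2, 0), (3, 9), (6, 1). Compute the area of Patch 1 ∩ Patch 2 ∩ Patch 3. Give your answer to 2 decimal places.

The intersection is the polygon with vertices (4,6.333), (5.625,2), (4,2).
By the shoelace formula its area is 3.52.

3.52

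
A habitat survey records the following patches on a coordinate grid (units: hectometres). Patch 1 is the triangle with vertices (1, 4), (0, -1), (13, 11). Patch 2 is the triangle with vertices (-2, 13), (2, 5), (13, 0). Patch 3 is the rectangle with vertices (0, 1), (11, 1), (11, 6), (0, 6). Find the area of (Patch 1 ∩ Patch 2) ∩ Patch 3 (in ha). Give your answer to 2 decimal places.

The region (Patch 1 ∩ Patch 2) ∩ Patch 3 is the polygon with vertices (2.401,4.817), (4.429,6), (6.077,6), (6.854,5.327), (5.015,3.629).
By the shoelace formula its area is 5.98.

5.98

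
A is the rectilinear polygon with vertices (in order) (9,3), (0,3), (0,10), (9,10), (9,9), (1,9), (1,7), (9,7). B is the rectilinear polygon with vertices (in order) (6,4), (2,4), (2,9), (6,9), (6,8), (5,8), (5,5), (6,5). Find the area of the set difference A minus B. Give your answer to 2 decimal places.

|A| = 47, |A∩B| = 10.
|A ∖ B| = |A| − |A∩B| = 47 − 10 = 37.00.

37.00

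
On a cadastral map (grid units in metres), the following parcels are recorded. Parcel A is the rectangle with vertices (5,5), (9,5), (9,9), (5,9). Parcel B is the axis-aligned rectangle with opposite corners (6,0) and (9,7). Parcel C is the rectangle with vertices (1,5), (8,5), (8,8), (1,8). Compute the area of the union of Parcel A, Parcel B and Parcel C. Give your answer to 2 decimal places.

By inclusion–exclusion:
Individual areas: |Parcel A| = 16, |Parcel B| = 21, |Parcel C| = 21.
|Parcel A∩Parcel B|: x∈[6,9], y∈[5,7] → 3·2 = 6.
|Parcel A∩Parcel C|: x∈[5,8], y∈[5,8] → 3·3 = 9.
|Parcel B∩Parcel C|: x∈[6,8], y∈[5,7] → 2·2 = 4.
|Parcel A∩Parcel B∩Parcel C| = 4.
|Parcel A ∪ Parcel B ∪ Parcel C| = 58 − 19 + 4 = 43.00.

43.00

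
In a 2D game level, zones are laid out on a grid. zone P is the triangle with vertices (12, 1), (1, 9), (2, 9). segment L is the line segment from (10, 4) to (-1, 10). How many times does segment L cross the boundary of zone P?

The segment meets the boundary at (1.5,8.636), (4.5,7).

2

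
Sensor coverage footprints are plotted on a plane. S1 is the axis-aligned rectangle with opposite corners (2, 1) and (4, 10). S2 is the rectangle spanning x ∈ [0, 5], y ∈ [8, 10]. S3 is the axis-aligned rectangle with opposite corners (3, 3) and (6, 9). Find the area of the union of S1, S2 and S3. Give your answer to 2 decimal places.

By inclusion–exclusion:
Individual areas: |S1| = 18, |S2| = 10, |S3| = 18.
|S1∩S2|: x∈[2,4], y∈[8,10] → 2·2 = 4.
|S1∩S3|: x∈[3,4], y∈[3,9] → 1·6 = 6.
|S2∩S3|: x∈[3,5], y∈[8,9] → 2·1 = 2.
|S1∩S2∩S3| = 1.
|S1 ∪ S2 ∪ S3| = 46 − 12 + 1 = 35.00.

35.00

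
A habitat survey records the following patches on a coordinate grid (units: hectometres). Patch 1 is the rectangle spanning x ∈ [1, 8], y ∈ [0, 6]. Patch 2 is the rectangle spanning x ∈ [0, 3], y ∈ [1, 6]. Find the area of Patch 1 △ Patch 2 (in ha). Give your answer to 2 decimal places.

|Patch 1∩Patch 2|: x∈[1,3], y∈[1,6] → 2·5 = 10.
|Patch 1 △ Patch 2| = |Patch 1| + |Patch 2| − 2·|Patch 1∩Patch 2| = 42 + 15 − 20 = 37.00.

37.00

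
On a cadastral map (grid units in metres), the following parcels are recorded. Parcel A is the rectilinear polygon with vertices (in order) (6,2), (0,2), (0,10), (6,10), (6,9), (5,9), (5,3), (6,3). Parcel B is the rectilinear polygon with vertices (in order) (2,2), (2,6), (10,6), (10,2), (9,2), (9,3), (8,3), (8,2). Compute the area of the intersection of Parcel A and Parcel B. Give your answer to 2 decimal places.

The intersection is the polygon with vertices (2,2), (2,6), (5,6), (5,3), (6,3), (6,2).
By the shoelace formula its area is 13.00.

13.00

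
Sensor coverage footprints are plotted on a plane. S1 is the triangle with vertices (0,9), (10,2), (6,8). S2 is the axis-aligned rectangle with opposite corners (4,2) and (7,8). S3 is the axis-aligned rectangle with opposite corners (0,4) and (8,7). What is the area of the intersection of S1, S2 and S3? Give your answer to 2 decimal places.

The intersection is the polygon with vertices (4,7), (6.667,7), (7,6.5), (7,4.1), (4,6.2).
By the shoelace formula its area is 5.47.

5.47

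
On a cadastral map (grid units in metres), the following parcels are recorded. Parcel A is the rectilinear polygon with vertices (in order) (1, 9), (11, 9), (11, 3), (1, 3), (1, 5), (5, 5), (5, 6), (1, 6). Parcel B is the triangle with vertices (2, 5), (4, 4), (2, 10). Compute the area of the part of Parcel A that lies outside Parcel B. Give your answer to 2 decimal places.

|Parcel A| = 56, |Parcel A∩Parcel B| = 3.3333.
|Parcel A ∖ Parcel B| = |Parcel A| − |Parcel A∩Parcel B| = 56 − 3.3333 = 52.67.

52.67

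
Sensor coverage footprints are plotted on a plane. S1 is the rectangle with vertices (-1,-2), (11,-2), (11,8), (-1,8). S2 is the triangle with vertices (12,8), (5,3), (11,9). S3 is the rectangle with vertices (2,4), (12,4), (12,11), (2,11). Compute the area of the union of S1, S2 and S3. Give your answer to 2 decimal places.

By inclusion–exclusion:
Individual areas: |S1| = 120, |S2| = 6, |S3| = 70.
|S1∩S2| = 4.6429.
|S1∩S3|: x∈[2,11], y∈[4,8] → 9·4 = 36.
|S2∩S3| = 5.8.
|S1∩S2∩S3| = 4.4429.
|S1 ∪ S2 ∪ S3| = 196 − 46.4429 + 4.4429 = 154.00.

154.00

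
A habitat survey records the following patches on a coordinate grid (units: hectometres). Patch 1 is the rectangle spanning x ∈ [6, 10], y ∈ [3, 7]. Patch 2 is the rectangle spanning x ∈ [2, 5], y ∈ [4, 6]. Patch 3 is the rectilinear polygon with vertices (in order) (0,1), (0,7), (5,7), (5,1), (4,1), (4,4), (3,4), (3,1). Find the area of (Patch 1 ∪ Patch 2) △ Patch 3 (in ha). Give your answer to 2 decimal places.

37.00

|Patch 1 ∪ Patch 2| = 22.
|(Patch 1 ∪ Patch 2) ∩ Patch 3| = 6.
|(Patch 1 ∪ Patch 2) △ Patch 3| = 22 + 27 − 12 = 37.00.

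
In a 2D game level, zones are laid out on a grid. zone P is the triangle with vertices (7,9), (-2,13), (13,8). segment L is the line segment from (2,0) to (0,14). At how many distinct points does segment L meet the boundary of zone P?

The segment meets the boundary at (0.25,12.25), (0.288,11.983).

2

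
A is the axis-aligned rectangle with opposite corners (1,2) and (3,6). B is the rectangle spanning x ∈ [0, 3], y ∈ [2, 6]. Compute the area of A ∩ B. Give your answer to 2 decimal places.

8.00

|A∩B|: x∈[1,3], y∈[2,6] → 2·4 = 8.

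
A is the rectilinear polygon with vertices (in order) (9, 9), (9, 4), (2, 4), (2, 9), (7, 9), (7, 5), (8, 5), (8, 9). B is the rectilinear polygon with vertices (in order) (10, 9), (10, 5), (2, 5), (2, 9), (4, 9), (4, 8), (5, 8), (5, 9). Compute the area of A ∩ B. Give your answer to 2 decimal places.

23.00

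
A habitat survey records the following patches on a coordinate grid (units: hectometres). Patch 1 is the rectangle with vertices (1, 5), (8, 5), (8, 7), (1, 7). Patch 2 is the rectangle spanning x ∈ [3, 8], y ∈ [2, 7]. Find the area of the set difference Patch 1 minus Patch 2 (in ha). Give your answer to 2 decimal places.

|Patch 1∩Patch 2|: x∈[3,8], y∈[5,7] → 5·2 = 10.
|Patch 1| = 14.
|Patch 1 ∖ Patch 2| = |Patch 1| − |Patch 1∩Patch 2| = 14 − 10 = 4.00.

4.00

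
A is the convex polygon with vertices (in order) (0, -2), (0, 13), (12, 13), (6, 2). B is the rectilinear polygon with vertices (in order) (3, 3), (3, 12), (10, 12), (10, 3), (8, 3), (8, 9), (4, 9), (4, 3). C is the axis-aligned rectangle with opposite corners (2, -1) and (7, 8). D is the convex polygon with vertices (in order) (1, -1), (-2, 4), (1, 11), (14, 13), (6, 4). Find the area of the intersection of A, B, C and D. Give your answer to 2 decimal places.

The intersection is the polygon with vertices (3,3), (3,8), (4,8), (4,3).
By the shoelace formula its area is 5.00.

5.00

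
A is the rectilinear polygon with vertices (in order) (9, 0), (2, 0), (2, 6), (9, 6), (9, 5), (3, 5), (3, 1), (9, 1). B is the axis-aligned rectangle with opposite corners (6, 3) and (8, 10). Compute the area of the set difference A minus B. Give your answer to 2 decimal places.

|A| = 18, |A∩B| = 2.
|A ∖ B| = |A| − |A∩B| = 18 − 2 = 16.00.

16.00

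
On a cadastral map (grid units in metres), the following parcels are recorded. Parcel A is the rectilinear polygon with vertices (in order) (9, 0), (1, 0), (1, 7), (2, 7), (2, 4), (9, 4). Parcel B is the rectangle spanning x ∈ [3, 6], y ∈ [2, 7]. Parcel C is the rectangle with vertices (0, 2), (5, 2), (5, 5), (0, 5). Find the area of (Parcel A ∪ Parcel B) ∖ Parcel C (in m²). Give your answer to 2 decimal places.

|Parcel A ∪ Parcel B| = 44.
|(Parcel A ∪ Parcel B) ∩ Parcel C| = 11.
|(Parcel A ∪ Parcel B) ∖ Parcel C| = 44 − 11 = 33.00.

33.00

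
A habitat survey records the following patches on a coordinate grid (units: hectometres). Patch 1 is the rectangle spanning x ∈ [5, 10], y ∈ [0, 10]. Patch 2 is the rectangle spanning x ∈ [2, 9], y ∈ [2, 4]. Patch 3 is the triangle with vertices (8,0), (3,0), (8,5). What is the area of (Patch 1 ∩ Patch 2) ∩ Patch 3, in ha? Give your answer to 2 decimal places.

The region (Patch 1 ∩ Patch 2) ∩ Patch 3 is the polygon with vertices (8,4), (8,2), (5,2), (7,4).
By the shoelace formula its area is 4.00.

4.00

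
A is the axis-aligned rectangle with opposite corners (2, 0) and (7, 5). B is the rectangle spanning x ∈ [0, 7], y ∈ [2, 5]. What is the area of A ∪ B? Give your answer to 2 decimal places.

31.00

By inclusion–exclusion:
Individual areas: |A| = 25, |B| = 21.
|A∩B|: x∈[2,7], y∈[2,5] → 5·3 = 15.
|A ∪ B| = 46 − 15 = 31.00.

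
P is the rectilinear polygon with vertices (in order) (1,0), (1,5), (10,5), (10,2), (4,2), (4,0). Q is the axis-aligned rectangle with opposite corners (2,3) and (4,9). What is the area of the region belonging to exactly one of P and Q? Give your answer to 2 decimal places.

|P| = 33, |Q| = 12, |P∩Q| = 4.
|P △ Q| = |P| + |Q| − 2·|P∩Q| = 33 + 12 − 8 = 37.00.

37.00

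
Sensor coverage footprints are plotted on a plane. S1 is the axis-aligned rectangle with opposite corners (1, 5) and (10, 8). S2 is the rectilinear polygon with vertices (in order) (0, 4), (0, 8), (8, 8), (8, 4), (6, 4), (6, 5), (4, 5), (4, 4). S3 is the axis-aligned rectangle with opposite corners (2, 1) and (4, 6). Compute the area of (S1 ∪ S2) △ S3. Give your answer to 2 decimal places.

38.00

|S1 ∪ S2| = 36.
|(S1 ∪ S2) ∩ S3| = 4.
|(S1 ∪ S2) △ S3| = 36 + 10 − 8 = 38.00.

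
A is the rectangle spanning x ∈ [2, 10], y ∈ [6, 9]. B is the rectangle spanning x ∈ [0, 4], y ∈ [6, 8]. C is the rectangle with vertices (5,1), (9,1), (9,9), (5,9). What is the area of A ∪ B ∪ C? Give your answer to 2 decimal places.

48.00

By inclusion–exclusion:
Individual areas: |A| = 24, |B| = 8, |C| = 32.
|A∩B|: x∈[2,4], y∈[6,8] → 2·2 = 4.
|A∩C|: x∈[5,9], y∈[6,9] → 4·3 = 12.
|B∩C| = 0 (no overlap).
|A∩B∩C| = 0.
|A ∪ B ∪ C| = 64 − 16 + 0 = 48.00.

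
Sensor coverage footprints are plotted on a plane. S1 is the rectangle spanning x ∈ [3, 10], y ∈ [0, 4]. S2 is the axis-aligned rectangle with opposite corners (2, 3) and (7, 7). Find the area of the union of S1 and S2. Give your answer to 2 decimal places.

By inclusion–exclusion:
Individual areas: |S1| = 28, |S2| = 20.
|S1∩S2|: x∈[3,7], y∈[3,4] → 4·1 = 4.
|S1 ∪ S2| = 48 − 4 = 44.00.

44.00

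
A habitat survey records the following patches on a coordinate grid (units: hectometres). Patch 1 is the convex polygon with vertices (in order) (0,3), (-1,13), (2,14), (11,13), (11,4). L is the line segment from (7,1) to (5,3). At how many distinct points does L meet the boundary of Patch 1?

0

The segment lies entirely outside Patch 1 and never meets its boundary.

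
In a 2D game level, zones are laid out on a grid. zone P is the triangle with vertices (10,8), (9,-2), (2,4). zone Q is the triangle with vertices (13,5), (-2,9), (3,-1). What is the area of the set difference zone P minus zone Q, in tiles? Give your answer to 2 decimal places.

11.31

|zone P| = 38, |zone P∩zone Q| = 26.6929.
|zone P ∖ zone Q| = |zone P| − |zone P∩zone Q| = 38 − 26.6929 = 11.31.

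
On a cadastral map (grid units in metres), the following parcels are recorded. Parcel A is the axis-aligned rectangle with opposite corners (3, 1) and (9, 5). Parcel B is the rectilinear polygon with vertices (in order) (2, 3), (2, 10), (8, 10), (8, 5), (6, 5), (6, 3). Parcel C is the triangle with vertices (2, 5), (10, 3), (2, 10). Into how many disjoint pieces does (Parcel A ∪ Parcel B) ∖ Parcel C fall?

(Parcel A ∪ Parcel B) ∖ Parcel C splits into 2 disjoint pieces (area 16.4375, area 19.875).

2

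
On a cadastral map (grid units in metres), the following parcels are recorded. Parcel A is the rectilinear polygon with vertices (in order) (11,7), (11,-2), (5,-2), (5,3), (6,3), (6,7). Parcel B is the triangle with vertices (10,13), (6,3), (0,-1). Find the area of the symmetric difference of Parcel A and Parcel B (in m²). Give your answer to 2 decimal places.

|Parcel A| = 50, |Parcel B| = 22, |Parcel A∩Parcel B| = 3.5333.
|Parcel A △ Parcel B| = |Parcel A| + |Parcel B| − 2·|Parcel A∩Parcel B| = 50 + 22 − 7.0667 = 64.93.

64.93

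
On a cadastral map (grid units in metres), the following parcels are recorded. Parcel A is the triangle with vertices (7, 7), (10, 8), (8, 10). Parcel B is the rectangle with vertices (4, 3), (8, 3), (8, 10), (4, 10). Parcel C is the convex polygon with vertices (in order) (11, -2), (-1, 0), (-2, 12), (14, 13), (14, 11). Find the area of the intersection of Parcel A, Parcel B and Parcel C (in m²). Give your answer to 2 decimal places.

The intersection is the polygon with vertices (8,10), (8,7.333), (7,7).
By the shoelace formula its area is 1.33.

1.33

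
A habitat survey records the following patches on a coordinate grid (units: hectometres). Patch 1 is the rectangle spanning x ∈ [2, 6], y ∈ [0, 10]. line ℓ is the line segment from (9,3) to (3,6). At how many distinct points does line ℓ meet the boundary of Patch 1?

1

The segment meets the boundary at (6,4.5).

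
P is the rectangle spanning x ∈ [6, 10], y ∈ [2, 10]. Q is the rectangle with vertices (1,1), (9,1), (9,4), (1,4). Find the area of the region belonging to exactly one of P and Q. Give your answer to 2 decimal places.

44.00

|P∩Q|: x∈[6,9], y∈[2,4] → 3·2 = 6.
|P △ Q| = |P| + |Q| − 2·|P∩Q| = 32 + 24 − 12 = 44.00.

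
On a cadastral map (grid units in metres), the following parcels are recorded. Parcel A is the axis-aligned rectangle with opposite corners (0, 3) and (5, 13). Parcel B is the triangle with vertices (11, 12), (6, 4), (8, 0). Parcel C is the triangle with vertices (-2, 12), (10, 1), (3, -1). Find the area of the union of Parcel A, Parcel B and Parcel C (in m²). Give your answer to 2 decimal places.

By inclusion–exclusion:
Individual areas: |Parcel A| = 50, |Parcel B| = 18, |Parcel C| = 50.5.
|Parcel A∩Parcel B| = 0.
|Parcel A∩Parcel C| = 21.5981.
|Parcel B∩Parcel C| = 4.1632.
|Parcel A∩Parcel B∩Parcel C| = 0.
|Parcel A ∪ Parcel B ∪ Parcel C| = 118.5 − 25.7613 + 0 = 92.74.

92.74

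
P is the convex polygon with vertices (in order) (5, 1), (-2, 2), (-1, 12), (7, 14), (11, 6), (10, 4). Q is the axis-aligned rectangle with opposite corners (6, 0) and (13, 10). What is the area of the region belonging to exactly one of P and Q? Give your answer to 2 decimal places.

133.40

|P| = 123, |Q| = 70, |P∩Q| = 29.8.
|P △ Q| = |P| + |Q| − 2·|P∩Q| = 123 + 70 − 59.6 = 133.40.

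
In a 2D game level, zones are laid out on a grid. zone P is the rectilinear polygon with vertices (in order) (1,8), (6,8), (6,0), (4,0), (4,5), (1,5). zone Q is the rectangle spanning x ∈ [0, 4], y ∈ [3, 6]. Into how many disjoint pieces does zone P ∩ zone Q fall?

zone P ∩ zone Q is a single connected region.

1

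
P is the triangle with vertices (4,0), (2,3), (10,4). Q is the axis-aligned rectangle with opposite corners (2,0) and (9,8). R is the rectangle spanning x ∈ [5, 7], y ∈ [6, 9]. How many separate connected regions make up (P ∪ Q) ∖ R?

(P ∪ Q) ∖ R is a single connected region.

1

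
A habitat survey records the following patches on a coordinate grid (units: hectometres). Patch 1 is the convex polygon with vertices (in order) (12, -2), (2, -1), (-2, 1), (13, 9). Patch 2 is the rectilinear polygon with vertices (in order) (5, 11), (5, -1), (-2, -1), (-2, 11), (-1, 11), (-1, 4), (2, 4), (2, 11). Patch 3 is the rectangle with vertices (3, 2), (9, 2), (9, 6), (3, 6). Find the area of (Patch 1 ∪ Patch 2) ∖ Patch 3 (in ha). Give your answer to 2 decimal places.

103.94

|Patch 1 ∪ Patch 2| = 126.4333.
|(Patch 1 ∪ Patch 2) ∩ Patch 3| = 22.4958.
|(Patch 1 ∪ Patch 2) ∖ Patch 3| = 126.4333 − 22.4958 = 103.94.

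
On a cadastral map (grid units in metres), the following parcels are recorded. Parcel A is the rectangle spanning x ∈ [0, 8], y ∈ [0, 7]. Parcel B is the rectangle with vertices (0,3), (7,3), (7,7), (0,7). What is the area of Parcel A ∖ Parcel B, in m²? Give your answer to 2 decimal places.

28.00

|Parcel A∩Parcel B|: x∈[0,7], y∈[3,7] → 7·4 = 28.
|Parcel A| = 56.
|Parcel A ∖ Parcel B| = |Parcel A| − |Parcel A∩Parcel B| = 56 − 28 = 28.00.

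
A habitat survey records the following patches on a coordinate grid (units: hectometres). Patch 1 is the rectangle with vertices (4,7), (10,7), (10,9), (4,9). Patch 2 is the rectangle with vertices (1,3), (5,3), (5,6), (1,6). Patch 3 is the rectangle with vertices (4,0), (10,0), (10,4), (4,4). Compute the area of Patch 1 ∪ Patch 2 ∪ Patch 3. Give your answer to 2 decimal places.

47.00

By inclusion–exclusion:
Individual areas: |Patch 1| = 12, |Patch 2| = 12, |Patch 3| = 24.
|Patch 1∩Patch 2| = 0 (no overlap).
|Patch 1∩Patch 3| = 0 (no overlap).
|Patch 2∩Patch 3|: x∈[4,5], y∈[3,4] → 1·1 = 1.
|Patch 1∩Patch 2∩Patch 3| = 0.
|Patch 1 ∪ Patch 2 ∪ Patch 3| = 48 − 1 + 0 = 47.00.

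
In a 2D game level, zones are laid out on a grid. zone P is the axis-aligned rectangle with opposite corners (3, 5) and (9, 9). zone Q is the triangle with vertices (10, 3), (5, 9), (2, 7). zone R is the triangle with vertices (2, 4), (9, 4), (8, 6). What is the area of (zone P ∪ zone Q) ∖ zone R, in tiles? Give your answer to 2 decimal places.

23.46

|zone P ∪ zone Q| = 26.9167.
|(zone P ∪ zone Q) ∩ zone R| = 3.4583.
|(zone P ∪ zone Q) ∖ zone R| = 26.9167 − 3.4583 = 23.46.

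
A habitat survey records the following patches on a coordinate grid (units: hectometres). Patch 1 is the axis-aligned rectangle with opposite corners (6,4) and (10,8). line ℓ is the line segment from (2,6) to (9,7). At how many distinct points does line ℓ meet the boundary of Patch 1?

1

The segment meets the boundary at (6,6.571).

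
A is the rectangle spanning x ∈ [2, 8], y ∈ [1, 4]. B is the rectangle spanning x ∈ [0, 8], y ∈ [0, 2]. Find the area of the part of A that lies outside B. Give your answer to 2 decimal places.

|A∩B|: x∈[2,8], y∈[1,2] → 6·1 = 6.
|A| = 18.
|A ∖ B| = |A| − |A∩B| = 18 − 6 = 12.00.

12.00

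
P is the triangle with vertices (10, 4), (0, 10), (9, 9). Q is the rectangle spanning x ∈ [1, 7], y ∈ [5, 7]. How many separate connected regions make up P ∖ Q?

P ∖ Q is a single connected region.

1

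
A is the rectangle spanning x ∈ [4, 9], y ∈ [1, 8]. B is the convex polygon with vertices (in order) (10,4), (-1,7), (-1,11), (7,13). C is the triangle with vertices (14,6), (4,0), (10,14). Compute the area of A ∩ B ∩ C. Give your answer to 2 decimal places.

7.44

The intersection is the polygon with vertices (6.163,5.046), (7.429,8), (8.667,8), (9,7), (9,4.273).
By the shoelace formula its area is 7.44.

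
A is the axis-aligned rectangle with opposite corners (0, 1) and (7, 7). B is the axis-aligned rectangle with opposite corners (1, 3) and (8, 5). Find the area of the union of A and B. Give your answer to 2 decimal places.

By inclusion–exclusion:
Individual areas: |A| = 42, |B| = 14.
|A∩B|: x∈[1,7], y∈[3,5] → 6·2 = 12.
|A ∪ B| = 56 − 12 = 44.00.

44.00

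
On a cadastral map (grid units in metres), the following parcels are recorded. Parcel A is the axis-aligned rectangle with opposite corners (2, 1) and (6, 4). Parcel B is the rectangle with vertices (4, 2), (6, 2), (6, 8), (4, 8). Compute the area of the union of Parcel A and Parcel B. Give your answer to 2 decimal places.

20.00

By inclusion–exclusion:
Individual areas: |Parcel A| = 12, |Parcel B| = 12.
|Parcel A∩Parcel B|: x∈[4,6], y∈[2,4] → 2·2 = 4.
|Parcel A ∪ Parcel B| = 24 − 4 = 20.00.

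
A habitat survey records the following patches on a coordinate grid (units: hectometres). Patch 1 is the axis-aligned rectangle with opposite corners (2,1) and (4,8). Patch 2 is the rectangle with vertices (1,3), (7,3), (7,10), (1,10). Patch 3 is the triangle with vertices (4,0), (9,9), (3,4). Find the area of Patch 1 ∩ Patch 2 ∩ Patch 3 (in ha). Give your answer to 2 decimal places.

The intersection is the polygon with vertices (4,3), (3.25,3), (3,4), (4,4.833).
By the shoelace formula its area is 1.29.

1.29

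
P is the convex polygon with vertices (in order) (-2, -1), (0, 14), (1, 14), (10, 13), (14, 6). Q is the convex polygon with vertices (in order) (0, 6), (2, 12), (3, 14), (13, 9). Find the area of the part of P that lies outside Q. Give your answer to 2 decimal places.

|P| = 146.5, |P∩Q| = 48.1942.
|P ∖ Q| = |P| − |P∩Q| = 146.5 − 48.1942 = 98.31.

98.31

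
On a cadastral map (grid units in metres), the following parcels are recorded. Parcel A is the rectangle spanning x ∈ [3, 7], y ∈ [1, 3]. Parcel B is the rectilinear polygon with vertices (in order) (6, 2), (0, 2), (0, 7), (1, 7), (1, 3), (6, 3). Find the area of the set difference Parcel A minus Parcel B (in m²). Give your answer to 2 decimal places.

|Parcel A| = 8, |Parcel A∩Parcel B| = 3.
|Parcel A ∖ Parcel B| = |Parcel A| − |Parcel A∩Parcel B| = 8 − 3 = 5.00.

5.00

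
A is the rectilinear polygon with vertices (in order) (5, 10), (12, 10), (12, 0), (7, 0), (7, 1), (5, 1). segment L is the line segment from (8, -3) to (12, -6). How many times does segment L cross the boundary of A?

0

The segment lies entirely outside A and never meets its boundary.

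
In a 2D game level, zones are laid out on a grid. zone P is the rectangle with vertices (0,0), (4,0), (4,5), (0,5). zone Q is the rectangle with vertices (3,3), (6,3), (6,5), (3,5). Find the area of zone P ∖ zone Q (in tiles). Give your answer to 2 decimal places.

|zone P∩zone Q|: x∈[3,4], y∈[3,5] → 1·2 = 2.
|zone P| = 20.
|zone P ∖ zone Q| = |zone P| − |zone P∩zone Q| = 20 − 2 = 18.00.

18.00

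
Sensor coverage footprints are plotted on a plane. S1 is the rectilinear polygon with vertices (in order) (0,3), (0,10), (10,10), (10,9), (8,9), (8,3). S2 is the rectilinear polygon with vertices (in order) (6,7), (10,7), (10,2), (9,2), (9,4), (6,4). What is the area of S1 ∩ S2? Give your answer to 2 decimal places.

6.00

The intersection is the polygon with vertices (8,4), (6,4), (6,7), (8,7).
By the shoelace formula its area is 6.00.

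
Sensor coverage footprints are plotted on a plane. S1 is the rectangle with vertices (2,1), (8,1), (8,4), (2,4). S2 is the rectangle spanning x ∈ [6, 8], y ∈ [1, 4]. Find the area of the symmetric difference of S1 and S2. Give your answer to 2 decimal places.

12.00

|S1∩S2|: x∈[6,8], y∈[1,4] → 2·3 = 6.
|S1 △ S2| = |S1| + |S2| − 2·|S1∩S2| = 18 + 6 − 12 = 12.00.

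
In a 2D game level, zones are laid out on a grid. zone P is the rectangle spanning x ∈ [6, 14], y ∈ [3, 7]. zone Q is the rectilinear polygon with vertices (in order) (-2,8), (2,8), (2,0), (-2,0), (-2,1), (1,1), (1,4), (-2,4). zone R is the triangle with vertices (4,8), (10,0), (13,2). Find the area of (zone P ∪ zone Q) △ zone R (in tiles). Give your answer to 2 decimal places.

56.92

|zone P ∪ zone Q| = 55.
|(zone P ∪ zone Q) ∩ zone R| = 8.0417.
|(zone P ∪ zone Q) △ zone R| = 55 + 18 − 16.0833 = 56.92.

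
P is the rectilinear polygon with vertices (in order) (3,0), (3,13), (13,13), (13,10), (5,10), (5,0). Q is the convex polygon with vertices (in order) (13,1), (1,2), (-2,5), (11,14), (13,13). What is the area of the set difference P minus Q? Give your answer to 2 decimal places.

|P| = 50, |P∩Q| = 31.641.
|P ∖ Q| = |P| − |P∩Q| = 50 − 31.641 = 18.36.

18.36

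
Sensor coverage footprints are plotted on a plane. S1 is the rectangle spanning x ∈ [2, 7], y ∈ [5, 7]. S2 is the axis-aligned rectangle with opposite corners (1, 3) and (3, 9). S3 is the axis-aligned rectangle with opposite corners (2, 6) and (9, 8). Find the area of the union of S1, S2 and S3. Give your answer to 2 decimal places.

28.00

By inclusion–exclusion:
Individual areas: |S1| = 10, |S2| = 12, |S3| = 14.
|S1∩S2|: x∈[2,3], y∈[5,7] → 1·2 = 2.
|S1∩S3|: x∈[2,7], y∈[6,7] → 5·1 = 5.
|S2∩S3|: x∈[2,3], y∈[6,8] → 1·2 = 2.
|S1∩S2∩S3| = 1.
|S1 ∪ S2 ∪ S3| = 36 − 9 + 1 = 28.00.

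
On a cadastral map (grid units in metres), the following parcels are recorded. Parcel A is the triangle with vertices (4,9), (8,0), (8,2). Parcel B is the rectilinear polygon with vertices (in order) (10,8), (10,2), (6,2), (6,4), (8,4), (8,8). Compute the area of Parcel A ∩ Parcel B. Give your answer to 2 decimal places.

1.52

The intersection is the polygon with vertices (6.222,4), (6.857,4), (8,2), (7.111,2).
By the shoelace formula its area is 1.52.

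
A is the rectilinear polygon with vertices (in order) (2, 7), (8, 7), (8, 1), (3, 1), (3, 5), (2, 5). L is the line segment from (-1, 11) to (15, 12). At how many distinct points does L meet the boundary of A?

The segment lies entirely outside A and never meets its boundary.

0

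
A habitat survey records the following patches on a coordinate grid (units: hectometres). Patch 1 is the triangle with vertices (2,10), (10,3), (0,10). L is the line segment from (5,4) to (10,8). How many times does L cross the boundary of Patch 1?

The segment meets the boundary at (7.015,5.612), (6.667,5.333).

2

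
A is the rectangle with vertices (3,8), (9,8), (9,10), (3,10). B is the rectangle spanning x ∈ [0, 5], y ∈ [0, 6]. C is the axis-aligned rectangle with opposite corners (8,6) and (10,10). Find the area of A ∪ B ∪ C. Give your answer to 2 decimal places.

By inclusion–exclusion:
Individual areas: |A| = 12, |B| = 30, |C| = 8.
|A∩B| = 0 (no overlap).
|A∩C|: x∈[8,9], y∈[8,10] → 1·2 = 2.
|B∩C| = 0 (no overlap).
|A∩B∩C| = 0.
|A ∪ B ∪ C| = 50 − 2 + 0 = 48.00.

48.00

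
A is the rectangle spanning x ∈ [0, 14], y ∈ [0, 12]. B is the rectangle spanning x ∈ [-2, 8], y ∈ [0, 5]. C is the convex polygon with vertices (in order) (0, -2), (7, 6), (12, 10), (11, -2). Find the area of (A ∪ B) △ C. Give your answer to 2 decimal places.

|A ∪ B| = 178.
|(A ∪ B) ∩ C| = 51.5833.
|(A ∪ B) △ C| = 178 + 72 − 103.1667 = 146.83.

146.83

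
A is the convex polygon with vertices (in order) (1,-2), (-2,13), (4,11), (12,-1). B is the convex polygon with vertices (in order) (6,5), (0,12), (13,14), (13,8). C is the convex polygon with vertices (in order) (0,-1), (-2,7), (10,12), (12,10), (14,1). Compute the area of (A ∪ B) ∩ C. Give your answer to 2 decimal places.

105.93

The region (A ∪ B) ∩ C is the polygon with vertices (7.556,5.667), (10.957,0.565), (0.778,-0.889), (-0.892,7.462), (10,12), (12,10), (12.493,7.783).
By the shoelace formula its area is 105.93.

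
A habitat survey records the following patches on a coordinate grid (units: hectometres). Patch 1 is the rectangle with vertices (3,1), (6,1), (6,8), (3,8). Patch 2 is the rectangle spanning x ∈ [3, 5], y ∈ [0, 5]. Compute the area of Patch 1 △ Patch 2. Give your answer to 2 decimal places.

|Patch 1∩Patch 2|: x∈[3,5], y∈[1,5] → 2·4 = 8.
|Patch 1 △ Patch 2| = |Patch 1| + |Patch 2| − 2·|Patch 1∩Patch 2| = 21 + 10 − 16 = 15.00.

15.00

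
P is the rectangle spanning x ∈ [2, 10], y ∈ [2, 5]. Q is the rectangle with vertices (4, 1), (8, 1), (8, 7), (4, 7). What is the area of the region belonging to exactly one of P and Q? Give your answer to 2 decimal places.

24.00

|P∩Q|: x∈[4,8], y∈[2,5] → 4·3 = 12.
|P △ Q| = |P| + |Q| − 2·|P∩Q| = 24 + 24 − 24 = 24.00.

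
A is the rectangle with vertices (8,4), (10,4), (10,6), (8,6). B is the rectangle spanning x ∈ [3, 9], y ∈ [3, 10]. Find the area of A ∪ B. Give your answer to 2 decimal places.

44.00

By inclusion–exclusion:
Individual areas: |A| = 4, |B| = 42.
|A∩B|: x∈[8,9], y∈[4,6] → 1·2 = 2.
|A ∪ B| = 46 − 2 = 44.00.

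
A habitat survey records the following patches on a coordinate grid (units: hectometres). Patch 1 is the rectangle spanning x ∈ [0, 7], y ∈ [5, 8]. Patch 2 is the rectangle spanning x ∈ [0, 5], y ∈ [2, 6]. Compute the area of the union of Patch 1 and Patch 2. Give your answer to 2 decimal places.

36.00

By inclusion–exclusion:
Individual areas: |Patch 1| = 21, |Patch 2| = 20.
|Patch 1∩Patch 2|: x∈[0,5], y∈[5,6] → 5·1 = 5.
|Patch 1 ∪ Patch 2| = 41 − 5 = 36.00.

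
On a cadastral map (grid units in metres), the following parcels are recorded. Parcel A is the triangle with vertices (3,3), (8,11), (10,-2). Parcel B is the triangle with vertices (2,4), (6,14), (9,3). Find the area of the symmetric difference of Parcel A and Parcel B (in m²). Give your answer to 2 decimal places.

|Parcel A| = 40.5, |Parcel B| = 37, |Parcel A∩Parcel B| = 17.69.
|Parcel A △ Parcel B| = |Parcel A| + |Parcel B| − 2·|Parcel A∩Parcel B| = 40.5 + 37 − 35.38 = 42.12.

42.12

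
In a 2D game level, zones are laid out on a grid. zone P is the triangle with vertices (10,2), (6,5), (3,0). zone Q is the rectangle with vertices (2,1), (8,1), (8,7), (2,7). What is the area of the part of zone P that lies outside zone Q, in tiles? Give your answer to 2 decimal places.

3.52

|zone P| = 14.5, |zone P∩zone Q| = 10.9786.
|zone P ∖ zone Q| = |zone P| − |zone P∩zone Q| = 14.5 − 10.9786 = 3.52.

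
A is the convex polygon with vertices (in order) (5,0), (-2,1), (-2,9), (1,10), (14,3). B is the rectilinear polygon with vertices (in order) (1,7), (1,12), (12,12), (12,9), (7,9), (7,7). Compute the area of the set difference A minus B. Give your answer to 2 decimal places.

87.64

|A| = 96, |A∩B| = 8.3571.
|A ∖ B| = |A| − |A∩B| = 96 − 8.3571 = 87.64.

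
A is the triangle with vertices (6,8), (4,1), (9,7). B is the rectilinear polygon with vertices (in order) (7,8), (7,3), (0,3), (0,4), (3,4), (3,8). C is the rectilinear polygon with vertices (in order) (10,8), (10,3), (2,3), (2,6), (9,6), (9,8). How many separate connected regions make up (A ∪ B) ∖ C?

(A ∪ B) ∖ C splits into 3 disjoint pieces (area 1.0952, area 2, area 10.25).

3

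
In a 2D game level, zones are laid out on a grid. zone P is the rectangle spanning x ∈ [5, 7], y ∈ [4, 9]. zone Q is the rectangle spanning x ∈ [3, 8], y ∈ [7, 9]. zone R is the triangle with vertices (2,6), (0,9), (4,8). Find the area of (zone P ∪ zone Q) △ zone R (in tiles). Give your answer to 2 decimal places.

|zone P ∪ zone Q| = 16.
|(zone P ∪ zone Q) ∩ zone R| = 0.625.
|(zone P ∪ zone Q) △ zone R| = 16 + 5 − 1.25 = 19.75.

19.75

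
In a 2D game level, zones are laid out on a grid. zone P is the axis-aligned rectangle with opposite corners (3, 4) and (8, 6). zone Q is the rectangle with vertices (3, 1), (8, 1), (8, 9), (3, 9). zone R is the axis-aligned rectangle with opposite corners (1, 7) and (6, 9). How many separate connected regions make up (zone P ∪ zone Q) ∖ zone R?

1

(zone P ∪ zone Q) ∖ zone R is a single connected region.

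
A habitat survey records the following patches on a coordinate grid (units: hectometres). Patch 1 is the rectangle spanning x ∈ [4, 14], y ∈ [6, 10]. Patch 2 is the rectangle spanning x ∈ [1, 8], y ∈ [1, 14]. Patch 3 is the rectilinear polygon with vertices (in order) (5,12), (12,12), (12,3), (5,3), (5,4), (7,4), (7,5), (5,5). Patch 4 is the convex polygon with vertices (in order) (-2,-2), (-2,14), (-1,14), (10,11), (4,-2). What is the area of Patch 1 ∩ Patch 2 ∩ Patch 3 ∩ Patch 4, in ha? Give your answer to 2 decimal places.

11.90

The intersection is the polygon with vertices (8,6.667), (7.692,6), (5,6), (5,10), (8,10).
By the shoelace formula its area is 11.90.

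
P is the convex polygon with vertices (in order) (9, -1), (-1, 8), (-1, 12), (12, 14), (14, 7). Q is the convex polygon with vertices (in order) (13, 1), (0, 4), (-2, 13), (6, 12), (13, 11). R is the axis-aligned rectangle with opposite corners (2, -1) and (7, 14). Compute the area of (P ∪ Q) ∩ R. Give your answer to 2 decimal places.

51.30

The region (P ∪ Q) ∩ R is the polygon with vertices (2,3.538), (2,12.5), (2.138,12.483), (7,13.231), (7,0.8), (4.632,2.931).
By the shoelace formula its area is 51.30.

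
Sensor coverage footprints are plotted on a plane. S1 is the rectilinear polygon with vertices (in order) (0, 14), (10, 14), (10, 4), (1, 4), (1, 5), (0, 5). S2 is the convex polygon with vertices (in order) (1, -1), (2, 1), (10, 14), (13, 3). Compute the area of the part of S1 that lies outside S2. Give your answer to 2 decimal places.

|S1| = 99, |S1∩S2| = 30.7692.
|S1 ∖ S2| = |S1| − |S1∩S2| = 99 − 30.7692 = 68.23.

68.23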